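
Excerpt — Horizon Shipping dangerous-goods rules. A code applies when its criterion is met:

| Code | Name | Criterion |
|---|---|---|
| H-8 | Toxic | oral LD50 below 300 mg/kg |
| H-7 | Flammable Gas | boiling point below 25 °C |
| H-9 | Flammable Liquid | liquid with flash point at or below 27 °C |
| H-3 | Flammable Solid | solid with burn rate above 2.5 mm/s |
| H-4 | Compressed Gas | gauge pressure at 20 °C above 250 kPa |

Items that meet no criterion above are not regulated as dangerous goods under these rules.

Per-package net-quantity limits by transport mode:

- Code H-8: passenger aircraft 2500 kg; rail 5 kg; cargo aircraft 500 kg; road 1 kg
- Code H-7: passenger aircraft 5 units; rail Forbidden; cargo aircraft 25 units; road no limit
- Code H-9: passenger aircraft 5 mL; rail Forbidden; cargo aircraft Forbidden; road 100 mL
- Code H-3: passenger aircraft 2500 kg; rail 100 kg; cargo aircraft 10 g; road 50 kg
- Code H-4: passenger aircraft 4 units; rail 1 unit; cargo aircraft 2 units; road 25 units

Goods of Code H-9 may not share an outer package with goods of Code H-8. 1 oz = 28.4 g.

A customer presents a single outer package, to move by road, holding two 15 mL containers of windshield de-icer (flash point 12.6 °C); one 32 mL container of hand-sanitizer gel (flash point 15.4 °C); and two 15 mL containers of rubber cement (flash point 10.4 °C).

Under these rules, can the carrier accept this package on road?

With flash point 12.6 °C (≤ 27 °C), the windshield de-icer falls in Code H-9.
The hand-sanitizer gel has flash point 15.4 °C, which is ≤ 27 °C, so it is Code H-9 (Flammable Liquid).
With flash point 10.4 °C (≤ 27 °C), the rubber cement falls in Code H-9.
Total Code H-9: (two 15 mL containers = 30 mL) + 32 mL + (two 15 mL containers = 30 mL) = 92 mL.
That is within the Code H-9 road limit of 100 mL.

Yes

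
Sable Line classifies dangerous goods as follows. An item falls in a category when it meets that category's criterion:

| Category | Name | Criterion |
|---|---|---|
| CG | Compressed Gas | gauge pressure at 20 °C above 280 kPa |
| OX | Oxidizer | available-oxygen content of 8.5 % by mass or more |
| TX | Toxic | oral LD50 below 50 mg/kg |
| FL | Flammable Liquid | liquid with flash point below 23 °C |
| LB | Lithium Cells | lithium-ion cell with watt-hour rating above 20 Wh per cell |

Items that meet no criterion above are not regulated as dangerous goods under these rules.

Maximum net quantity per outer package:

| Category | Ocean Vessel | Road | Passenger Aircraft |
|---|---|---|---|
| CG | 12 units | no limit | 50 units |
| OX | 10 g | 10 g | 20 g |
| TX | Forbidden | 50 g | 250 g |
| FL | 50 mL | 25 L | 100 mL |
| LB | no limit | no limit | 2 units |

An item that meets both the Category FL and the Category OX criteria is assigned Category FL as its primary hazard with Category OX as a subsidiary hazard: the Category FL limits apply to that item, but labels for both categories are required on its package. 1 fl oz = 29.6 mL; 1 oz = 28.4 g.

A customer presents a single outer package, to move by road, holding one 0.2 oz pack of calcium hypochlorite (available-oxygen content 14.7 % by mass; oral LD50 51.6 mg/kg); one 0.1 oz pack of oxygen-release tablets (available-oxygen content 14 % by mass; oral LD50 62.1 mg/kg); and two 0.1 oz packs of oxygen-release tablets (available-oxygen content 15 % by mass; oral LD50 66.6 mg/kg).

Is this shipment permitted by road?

No

With available-oxygen content 14.7 % by mass (≥ 8.5 % by mass), the calcium hypochlorite falls in Category OX.
Oxygen-release tablets: available-oxygen content 14 % by mass ≥ 8.5 % by mass → Category OX (Oxidizer).
Oxygen-release tablets: available-oxygen content 15 % by mass ≥ 8.5 % by mass → Category OX (Oxidizer).
Category OX net quantity: (one 0.2 oz pack = 5.68 g) + (one 0.1 oz pack = 2.84 g) + (two 0.1 oz packs = 5.68 g) = 14.2 g.
14.2 g exceeds the road limit of 10 g for Category OX.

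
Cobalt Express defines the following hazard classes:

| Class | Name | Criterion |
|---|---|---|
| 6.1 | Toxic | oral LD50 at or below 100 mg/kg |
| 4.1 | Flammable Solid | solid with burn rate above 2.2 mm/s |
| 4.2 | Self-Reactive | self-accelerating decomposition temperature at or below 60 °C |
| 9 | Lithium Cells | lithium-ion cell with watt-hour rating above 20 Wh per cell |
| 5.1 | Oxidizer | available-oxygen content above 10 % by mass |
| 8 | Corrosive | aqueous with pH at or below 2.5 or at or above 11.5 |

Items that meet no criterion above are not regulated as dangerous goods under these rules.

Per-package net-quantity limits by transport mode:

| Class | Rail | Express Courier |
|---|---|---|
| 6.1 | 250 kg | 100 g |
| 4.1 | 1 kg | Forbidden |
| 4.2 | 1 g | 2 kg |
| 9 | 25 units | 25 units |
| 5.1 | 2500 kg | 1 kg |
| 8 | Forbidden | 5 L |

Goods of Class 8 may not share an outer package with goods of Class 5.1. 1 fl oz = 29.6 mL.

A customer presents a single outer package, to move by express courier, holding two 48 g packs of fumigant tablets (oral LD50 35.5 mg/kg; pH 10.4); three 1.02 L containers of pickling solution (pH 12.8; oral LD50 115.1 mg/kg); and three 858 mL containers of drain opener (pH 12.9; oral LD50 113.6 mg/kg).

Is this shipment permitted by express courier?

Fumigant tablets: oral LD50 35.5 mg/kg ≤ 100 mg/kg → Class 6.1 (Toxic).
With pH 12.8 (≥ 11.5), the pickling solution falls in Class 8.
Drain opener: pH 12.9 ≥ 11.5 → Class 8 (Corrosive).
Total Class 8: (three 1.02 L containers = 3.06 L) + (three 858 mL containers = 2.574 L) = 5.634 L.
That exceeds the Class 8 express courier limit of 5 L.
Class 6.1 quantity: two 48 g packs = 96 g.
96 g is within the express courier limit of 100 g for Class 6.1.
The segregation rule (Class 8 with Class 5.1) does not apply to Class 8 with Class 6.1.

No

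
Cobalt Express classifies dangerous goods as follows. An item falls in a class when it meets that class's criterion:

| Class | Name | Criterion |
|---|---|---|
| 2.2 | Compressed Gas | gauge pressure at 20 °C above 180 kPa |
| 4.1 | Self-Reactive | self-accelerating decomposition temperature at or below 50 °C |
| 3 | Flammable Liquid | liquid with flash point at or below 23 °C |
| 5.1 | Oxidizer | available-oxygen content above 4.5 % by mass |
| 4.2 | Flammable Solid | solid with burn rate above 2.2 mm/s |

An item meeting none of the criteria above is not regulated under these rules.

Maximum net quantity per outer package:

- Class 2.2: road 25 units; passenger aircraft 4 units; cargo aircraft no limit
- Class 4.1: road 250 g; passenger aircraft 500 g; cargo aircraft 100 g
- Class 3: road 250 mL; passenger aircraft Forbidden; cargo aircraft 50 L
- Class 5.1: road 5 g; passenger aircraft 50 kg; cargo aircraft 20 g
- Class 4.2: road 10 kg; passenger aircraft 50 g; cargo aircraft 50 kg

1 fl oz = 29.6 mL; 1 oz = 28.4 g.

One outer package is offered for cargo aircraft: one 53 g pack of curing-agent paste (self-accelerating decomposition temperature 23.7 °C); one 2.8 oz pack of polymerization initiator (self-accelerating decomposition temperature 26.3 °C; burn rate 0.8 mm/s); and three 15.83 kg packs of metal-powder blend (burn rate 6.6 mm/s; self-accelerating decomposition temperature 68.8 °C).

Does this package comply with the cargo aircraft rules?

No

Curing-agent paste: self-accelerating decomposition temperature 23.7 °C ≤ 50 °C → Class 4.1 (Self-Reactive).
With self-accelerating decomposition temperature 26.3 °C (≤ 50 °C), the polymerization initiator falls in Class 4.1.
Burn rate 6.6 mm/s meets the Class 4.2 criterion (Flammable Solid), so the metal-powder blend is Class 4.2.
Total Class 4.1: 53 g + (one 2.8 oz pack = 79.52 g) = 132.52 g.
132.52 g exceeds the cargo aircraft limit of 100 g for Class 4.1.
Class 4.2 quantity: three 15.83 kg packs = 47.49 kg.
That is within the Class 4.2 cargo aircraft limit of 50 kg.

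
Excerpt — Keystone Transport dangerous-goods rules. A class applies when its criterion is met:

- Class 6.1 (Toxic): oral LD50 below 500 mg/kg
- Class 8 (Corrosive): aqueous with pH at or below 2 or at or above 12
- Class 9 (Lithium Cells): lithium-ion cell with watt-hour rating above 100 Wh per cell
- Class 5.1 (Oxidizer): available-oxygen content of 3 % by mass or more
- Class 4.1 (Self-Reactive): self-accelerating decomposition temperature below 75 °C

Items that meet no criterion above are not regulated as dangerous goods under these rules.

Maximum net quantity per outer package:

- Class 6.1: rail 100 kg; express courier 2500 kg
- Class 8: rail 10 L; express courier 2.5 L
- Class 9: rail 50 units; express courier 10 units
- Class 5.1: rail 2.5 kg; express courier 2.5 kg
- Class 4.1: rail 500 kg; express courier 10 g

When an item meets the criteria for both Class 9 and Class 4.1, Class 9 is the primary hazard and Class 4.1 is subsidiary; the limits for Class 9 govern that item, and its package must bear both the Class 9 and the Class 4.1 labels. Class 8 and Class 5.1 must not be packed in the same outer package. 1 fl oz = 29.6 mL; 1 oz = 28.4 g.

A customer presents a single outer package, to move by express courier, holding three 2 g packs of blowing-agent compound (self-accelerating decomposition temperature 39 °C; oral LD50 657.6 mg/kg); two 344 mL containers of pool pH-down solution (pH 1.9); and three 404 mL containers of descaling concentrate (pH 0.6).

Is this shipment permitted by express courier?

Yes

With self-accelerating decomposition temperature 39 °C (< 75 °C), the blowing-agent compound falls in Class 4.1.
With pH 1.9 (≤ 2), the pool pH-down solution falls in Class 8.
With pH 0.6 (≤ 2), the descaling concentrate falls in Class 8.
Total Class 8: (two 344 mL containers = 688 mL) + (three 404 mL containers = 1.212 L) = 1.9 L.
That is within the Class 8 express courier limit of 2.5 L.
Class 4.1 quantity: three 2 g packs = 6 g.
6 g is within the express courier limit of 10 g for Class 4.1.
The segregation rule (Class 8 with Class 5.1) does not apply to Class 8 with Class 4.1.
Every hazard class is within its express courier limit and no segregation rule is violated.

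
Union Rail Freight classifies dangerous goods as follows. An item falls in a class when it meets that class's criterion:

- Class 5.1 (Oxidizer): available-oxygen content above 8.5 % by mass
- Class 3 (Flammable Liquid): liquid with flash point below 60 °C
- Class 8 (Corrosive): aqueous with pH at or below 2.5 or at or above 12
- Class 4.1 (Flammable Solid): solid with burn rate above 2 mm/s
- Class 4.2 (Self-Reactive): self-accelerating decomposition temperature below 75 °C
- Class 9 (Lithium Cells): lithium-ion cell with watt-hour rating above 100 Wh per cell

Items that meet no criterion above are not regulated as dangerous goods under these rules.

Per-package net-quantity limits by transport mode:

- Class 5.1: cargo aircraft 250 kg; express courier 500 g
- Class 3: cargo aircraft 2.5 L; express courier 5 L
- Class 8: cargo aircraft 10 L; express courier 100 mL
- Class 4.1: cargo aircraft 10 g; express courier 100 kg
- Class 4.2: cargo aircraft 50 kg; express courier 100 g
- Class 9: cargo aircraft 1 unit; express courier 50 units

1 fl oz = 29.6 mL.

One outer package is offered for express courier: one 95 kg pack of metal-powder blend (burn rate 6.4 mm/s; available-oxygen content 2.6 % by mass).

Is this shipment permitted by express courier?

Yes

Metal-powder blend: burn rate 6.4 mm/s > 2 mm/s → Class 4.1 (Flammable Solid).
Class 4.1 quantity: 95 kg.
95 kg ≤ 100 kg (express courier limit, Class 4.1) — within limit.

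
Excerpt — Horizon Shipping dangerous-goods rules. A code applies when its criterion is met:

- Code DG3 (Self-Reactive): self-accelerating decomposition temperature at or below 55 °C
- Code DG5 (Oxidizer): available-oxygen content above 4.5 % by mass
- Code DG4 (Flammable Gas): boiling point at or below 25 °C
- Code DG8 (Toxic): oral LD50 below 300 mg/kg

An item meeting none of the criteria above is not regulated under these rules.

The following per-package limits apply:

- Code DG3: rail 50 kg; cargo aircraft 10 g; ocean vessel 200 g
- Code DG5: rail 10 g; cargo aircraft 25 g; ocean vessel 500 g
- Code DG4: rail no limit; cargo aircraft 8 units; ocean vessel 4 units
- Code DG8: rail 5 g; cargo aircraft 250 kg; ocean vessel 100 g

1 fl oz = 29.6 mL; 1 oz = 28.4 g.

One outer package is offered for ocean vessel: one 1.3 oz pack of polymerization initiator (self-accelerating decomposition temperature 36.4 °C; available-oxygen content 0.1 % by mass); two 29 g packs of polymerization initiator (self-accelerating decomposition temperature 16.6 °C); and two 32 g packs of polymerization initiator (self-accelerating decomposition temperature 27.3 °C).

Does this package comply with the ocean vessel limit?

Yes

With self-accelerating decomposition temperature 36.4 °C (≤ 55 °C), the polymerization initiator falls in Code DG3.
With self-accelerating decomposition temperature 16.6 °C (≤ 55 °C), the polymerization initiator falls in Code DG3.
The polymerization initiator has self-accelerating decomposition temperature 27.3 °C, which is ≤ 55 °C, so it is Code DG3 (Self-Reactive).
Total Code DG3: (one 1.3 oz pack = 36.92 g) + (two 29 g packs = 58 g) + (two 32 g packs = 64 g) = 158.92 g.
158.92 g ≤ 200 g (ocean vessel limit, Code DG3) — within limit.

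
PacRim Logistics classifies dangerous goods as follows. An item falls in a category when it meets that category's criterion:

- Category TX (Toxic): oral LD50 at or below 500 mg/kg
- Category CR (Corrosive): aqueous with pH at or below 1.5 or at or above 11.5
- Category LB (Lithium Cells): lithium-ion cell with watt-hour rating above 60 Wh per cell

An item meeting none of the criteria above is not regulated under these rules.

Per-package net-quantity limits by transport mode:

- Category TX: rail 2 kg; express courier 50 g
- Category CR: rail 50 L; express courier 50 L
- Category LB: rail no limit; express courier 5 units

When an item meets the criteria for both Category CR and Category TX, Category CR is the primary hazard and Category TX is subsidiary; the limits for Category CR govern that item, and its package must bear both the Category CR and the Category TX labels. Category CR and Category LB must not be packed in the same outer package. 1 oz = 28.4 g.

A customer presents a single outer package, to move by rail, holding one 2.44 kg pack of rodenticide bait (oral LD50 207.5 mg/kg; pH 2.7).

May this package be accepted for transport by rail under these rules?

No

Rodenticide bait: oral LD50 207.5 mg/kg ≤ 500 mg/kg → Category TX (Toxic).
Category TX quantity: 2.44 kg.
That exceeds the Category TX rail limit of 2 kg.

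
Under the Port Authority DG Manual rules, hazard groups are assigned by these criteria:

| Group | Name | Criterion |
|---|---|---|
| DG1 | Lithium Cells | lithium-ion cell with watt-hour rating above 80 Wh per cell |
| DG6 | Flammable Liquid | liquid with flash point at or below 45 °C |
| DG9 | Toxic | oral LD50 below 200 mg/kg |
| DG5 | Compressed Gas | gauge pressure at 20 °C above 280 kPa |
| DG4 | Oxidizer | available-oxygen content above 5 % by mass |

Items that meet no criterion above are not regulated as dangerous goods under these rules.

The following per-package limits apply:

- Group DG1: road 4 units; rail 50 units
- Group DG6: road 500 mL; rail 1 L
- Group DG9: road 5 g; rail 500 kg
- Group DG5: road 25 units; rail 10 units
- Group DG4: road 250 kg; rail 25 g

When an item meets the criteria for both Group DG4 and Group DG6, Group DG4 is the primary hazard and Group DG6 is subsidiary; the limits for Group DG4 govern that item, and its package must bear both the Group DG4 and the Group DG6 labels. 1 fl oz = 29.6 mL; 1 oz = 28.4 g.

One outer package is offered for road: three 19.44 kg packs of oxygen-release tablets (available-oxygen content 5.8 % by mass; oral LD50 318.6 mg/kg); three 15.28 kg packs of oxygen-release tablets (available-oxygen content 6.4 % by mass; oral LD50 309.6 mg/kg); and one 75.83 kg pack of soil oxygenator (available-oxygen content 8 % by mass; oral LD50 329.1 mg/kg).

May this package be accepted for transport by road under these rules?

Yes

With available-oxygen content 5.8 % by mass (> 5 % by mass), the oxygen-release tablets fall in Group DG4.
With available-oxygen content 6.4 % by mass (> 5 % by mass), the oxygen-release tablets fall in Group DG4.
The soil oxygenator has available-oxygen content 8 % by mass, which is > 5 % by mass, so it is Group DG4 (Oxidizer).
Total Group DG4: (three 19.44 kg packs = 58.32 kg) + (three 15.28 kg packs = 45.84 kg) + 75.83 kg = 179.99 kg.
179.99 kg is within the road limit of 250 kg for Group DG4.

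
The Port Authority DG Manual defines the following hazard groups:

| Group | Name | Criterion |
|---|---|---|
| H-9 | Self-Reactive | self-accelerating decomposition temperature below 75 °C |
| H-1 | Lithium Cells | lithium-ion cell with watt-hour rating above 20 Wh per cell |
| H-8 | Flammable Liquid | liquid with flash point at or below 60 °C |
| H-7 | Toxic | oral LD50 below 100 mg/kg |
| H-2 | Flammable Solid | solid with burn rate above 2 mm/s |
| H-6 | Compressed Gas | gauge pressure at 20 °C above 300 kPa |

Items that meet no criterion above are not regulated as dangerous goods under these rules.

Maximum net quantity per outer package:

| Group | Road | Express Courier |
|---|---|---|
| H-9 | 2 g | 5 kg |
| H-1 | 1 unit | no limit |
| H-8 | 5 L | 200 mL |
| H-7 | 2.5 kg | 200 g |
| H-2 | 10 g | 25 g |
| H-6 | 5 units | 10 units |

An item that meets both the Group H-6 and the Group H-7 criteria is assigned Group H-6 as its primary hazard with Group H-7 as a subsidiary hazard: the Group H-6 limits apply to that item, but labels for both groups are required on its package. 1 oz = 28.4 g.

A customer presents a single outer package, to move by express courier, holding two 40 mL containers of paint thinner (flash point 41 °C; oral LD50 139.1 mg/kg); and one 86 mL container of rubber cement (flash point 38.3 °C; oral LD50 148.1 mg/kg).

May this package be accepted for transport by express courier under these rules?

Paint thinner: flash point 41 °C ≤ 60 °C → Group H-8 (Flammable Liquid).
The rubber cement has flash point 38.3 °C, which is ≤ 60 °C, so it is Group H-8 (Flammable Liquid).
Group H-8 net quantity: (two 40 mL containers = 80 mL) + 86 mL = 166 mL.
166 mL is within the express courier limit of 200 mL for Group H-8.

Yes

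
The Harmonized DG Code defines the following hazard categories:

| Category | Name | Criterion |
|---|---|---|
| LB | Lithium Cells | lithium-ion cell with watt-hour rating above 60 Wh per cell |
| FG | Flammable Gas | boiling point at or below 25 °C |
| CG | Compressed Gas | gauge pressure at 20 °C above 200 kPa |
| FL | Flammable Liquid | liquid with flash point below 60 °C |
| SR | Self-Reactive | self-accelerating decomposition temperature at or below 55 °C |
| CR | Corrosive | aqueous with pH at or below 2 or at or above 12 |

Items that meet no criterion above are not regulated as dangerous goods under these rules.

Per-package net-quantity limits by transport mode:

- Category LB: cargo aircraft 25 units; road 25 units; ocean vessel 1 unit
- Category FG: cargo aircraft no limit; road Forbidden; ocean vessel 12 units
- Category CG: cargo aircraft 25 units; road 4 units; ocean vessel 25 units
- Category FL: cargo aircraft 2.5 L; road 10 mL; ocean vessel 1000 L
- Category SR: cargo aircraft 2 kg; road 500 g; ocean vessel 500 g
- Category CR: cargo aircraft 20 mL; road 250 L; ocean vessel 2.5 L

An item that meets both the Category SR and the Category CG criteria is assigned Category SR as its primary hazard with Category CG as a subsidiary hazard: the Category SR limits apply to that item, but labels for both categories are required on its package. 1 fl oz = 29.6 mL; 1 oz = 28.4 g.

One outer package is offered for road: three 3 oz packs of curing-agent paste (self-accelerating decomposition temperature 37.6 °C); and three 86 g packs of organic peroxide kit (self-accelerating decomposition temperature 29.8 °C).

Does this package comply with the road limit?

No

The curing-agent paste has self-accelerating decomposition temperature 37.6 °C, which is ≤ 55 °C, so it is Category SR (Self-Reactive).
The organic peroxide kit has self-accelerating decomposition temperature 29.8 °C, which is ≤ 55 °C, so it is Category SR (Self-Reactive).
Total Category SR: (three 3 oz packs = 255.6 g) + (three 86 g packs = 258 g) = 513.6 g.
513.6 g exceeds the road limit of 500 g for Category SR.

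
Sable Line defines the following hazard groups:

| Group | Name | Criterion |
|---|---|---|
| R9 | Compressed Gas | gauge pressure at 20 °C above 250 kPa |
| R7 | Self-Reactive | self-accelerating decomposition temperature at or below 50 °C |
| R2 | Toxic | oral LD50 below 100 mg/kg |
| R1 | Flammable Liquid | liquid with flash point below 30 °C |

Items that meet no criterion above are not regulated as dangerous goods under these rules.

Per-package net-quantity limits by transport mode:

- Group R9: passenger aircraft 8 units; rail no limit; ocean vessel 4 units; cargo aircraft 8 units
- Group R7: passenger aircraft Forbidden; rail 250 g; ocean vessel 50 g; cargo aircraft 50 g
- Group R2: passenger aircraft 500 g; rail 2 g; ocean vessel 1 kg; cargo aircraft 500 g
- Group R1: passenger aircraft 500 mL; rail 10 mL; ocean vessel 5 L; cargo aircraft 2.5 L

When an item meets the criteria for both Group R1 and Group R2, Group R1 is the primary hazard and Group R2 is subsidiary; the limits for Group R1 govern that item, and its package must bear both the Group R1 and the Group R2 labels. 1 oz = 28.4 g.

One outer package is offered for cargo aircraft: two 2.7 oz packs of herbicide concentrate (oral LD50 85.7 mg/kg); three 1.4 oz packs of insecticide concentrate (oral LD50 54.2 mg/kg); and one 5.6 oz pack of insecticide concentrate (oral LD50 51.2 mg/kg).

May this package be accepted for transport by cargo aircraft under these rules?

Yes

With oral LD50 85.7 mg/kg (< 100 mg/kg), the herbicide concentrate falls in Group R2.
The insecticide concentrate has oral LD50 54.2 mg/kg, which is < 100 mg/kg, so it is Group R2 (Toxic).
Oral LD50 51.2 mg/kg meets the Group R2 criterion (Toxic), so the insecticide concentrate is Group R2.
Total Group R2: (two 2.7 oz packs = 153.36 g) + (three 1.4 oz packs = 119.28 g) + (one 5.6 oz pack = 159.04 g) = 431.68 g.
431.68 g is within the cargo aircraft limit of 500 g for Group R2.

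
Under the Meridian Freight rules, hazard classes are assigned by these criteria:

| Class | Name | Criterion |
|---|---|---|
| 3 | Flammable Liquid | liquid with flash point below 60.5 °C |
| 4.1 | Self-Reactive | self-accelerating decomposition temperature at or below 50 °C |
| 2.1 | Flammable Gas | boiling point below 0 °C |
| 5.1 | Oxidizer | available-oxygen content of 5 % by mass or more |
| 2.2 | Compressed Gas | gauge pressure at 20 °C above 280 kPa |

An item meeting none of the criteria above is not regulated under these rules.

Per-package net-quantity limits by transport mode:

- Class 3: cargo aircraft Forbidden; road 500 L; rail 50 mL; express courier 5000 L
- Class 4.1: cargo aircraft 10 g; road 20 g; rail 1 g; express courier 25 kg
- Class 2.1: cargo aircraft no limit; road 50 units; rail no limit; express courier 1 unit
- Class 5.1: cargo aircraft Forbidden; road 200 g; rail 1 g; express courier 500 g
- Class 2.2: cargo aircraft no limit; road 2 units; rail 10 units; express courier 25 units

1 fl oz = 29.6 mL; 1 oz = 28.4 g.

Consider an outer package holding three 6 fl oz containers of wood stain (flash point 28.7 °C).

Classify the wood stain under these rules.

Class 3

The wood stain has flash point 28.7 °C, which is < 60.5 °C, so it is Class 3 (Flammable Liquid).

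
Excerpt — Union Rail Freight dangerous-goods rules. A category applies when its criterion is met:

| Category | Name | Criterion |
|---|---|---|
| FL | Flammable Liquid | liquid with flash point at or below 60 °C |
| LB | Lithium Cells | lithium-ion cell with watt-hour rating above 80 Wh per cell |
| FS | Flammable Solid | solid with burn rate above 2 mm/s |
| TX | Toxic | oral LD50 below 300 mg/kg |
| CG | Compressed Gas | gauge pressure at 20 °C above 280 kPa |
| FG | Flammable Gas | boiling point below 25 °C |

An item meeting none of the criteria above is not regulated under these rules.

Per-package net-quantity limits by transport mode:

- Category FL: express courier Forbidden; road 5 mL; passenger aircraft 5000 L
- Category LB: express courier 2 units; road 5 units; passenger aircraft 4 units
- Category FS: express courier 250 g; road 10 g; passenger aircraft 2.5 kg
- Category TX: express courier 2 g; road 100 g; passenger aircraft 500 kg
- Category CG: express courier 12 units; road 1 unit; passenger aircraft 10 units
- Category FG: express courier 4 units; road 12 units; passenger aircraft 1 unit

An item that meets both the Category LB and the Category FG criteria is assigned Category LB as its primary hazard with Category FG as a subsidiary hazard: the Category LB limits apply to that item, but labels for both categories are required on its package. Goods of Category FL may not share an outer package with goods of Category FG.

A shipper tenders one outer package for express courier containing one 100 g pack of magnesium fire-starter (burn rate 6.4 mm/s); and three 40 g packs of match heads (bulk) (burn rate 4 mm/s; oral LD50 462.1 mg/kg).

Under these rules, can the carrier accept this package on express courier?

Yes

Burn rate 6.4 mm/s meets the Category FS criterion (Flammable Solid), so the magnesium fire-starter is Category FS.
The match heads (bulk) have burn rate 4 mm/s, which is > 2 mm/s, so they are Category FS (Flammable Solid).
Total Category FS: 100 g + (three 40 g packs = 120 g) = 220 g.
That is within the Category FS express courier limit of 250 g.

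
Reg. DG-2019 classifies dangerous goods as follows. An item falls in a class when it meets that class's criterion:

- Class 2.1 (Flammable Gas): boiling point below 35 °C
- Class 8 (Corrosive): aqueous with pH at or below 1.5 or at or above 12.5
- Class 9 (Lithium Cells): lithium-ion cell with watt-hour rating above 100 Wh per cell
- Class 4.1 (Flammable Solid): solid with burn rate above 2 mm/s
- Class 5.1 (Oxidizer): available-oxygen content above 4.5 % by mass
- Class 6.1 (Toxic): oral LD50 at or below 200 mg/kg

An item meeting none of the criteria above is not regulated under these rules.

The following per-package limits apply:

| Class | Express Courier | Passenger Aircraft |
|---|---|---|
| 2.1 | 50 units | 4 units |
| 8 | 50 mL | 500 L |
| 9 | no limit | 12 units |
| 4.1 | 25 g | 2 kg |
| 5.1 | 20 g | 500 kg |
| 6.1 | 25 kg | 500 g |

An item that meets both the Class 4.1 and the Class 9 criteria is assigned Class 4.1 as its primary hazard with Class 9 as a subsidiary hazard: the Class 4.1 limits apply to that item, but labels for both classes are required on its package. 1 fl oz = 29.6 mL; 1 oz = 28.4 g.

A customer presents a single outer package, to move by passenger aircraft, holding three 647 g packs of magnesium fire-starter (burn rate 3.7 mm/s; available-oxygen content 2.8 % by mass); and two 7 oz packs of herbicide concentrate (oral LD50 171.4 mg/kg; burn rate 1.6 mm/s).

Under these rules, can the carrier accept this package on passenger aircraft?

Yes

With burn rate 3.7 mm/s (> 2 mm/s), the magnesium fire-starter falls in Class 4.1.
Oral LD50 171.4 mg/kg meets the Class 6.1 criterion (Toxic), so the herbicide concentrate is Class 6.1.
Class 6.1 quantity: two 7 oz packs = 397.6 g.
397.6 g ≤ 500 g (passenger aircraft limit, Class 6.1) — within limit.
Class 4.1 quantity: three 647 g packs = 1.941 kg.
1.941 kg is within the passenger aircraft limit of 2 kg for Class 4.1.
Every hazard class is within its passenger aircraft limit and no segregation rule is violated.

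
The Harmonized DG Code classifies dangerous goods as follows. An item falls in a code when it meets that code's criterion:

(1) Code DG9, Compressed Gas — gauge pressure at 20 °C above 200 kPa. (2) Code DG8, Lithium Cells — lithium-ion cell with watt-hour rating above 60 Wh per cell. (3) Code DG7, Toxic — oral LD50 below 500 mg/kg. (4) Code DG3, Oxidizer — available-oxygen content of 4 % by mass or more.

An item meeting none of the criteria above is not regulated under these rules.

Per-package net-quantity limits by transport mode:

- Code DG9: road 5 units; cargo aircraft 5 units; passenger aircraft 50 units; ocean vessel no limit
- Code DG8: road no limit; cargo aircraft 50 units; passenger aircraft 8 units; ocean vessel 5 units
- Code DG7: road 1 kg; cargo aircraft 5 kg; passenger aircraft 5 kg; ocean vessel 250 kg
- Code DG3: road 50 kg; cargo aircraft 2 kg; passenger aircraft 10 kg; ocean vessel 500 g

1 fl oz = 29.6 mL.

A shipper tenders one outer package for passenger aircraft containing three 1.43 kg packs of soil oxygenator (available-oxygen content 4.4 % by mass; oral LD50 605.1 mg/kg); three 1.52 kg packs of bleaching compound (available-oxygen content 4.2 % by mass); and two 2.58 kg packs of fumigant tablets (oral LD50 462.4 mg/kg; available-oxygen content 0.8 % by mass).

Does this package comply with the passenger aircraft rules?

No

With available-oxygen content 4.4 % by mass (≥ 4 % by mass), the soil oxygenator falls in Code DG3.
Bleaching compound: available-oxygen content 4.2 % by mass ≥ 4 % by mass → Code DG3 (Oxidizer).
The fumigant tablets have oral LD50 462.4 mg/kg, which is < 500 mg/kg, so they are Code DG7 (Toxic).
Total Code DG3: (three 1.43 kg packs = 4.29 kg) + (three 1.52 kg packs = 4.56 kg) = 8.85 kg.
8.85 kg is within the passenger aircraft limit of 10 kg for Code DG3.
Code DG7 quantity: two 2.58 kg packs = 5.16 kg.
5.16 kg > 5 kg (passenger aircraft limit, Code DG7) — over the limit.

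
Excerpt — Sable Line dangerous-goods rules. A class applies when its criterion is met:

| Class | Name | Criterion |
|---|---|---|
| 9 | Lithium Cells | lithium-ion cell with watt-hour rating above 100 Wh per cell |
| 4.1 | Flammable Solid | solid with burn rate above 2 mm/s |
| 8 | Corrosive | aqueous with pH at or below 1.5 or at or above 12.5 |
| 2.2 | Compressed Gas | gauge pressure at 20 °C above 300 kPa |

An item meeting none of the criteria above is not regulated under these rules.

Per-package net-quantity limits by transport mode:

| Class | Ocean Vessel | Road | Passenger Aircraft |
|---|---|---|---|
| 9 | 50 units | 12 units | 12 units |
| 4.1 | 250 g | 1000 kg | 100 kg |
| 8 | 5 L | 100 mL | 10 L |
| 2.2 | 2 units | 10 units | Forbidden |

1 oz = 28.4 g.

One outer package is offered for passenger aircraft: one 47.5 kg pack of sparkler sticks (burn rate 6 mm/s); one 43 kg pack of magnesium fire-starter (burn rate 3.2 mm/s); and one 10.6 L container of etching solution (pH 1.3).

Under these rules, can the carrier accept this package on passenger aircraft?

Burn rate 6 mm/s meets the Class 4.1 criterion (Flammable Solid), so the sparkler sticks are Class 4.1.
With burn rate 3.2 mm/s (> 2 mm/s), the magnesium fire-starter falls in Class 4.1.
With pH 1.3 (≤ 1.5), the etching solution falls in Class 8.
Class 4.1 net quantity: 47.5 kg + 43 kg = 90.5 kg.
That is within the Class 4.1 passenger aircraft limit of 100 kg.
Class 8 quantity: 10.6 L.
That exceeds the Class 8 passenger aircraft limit of 10 L.

No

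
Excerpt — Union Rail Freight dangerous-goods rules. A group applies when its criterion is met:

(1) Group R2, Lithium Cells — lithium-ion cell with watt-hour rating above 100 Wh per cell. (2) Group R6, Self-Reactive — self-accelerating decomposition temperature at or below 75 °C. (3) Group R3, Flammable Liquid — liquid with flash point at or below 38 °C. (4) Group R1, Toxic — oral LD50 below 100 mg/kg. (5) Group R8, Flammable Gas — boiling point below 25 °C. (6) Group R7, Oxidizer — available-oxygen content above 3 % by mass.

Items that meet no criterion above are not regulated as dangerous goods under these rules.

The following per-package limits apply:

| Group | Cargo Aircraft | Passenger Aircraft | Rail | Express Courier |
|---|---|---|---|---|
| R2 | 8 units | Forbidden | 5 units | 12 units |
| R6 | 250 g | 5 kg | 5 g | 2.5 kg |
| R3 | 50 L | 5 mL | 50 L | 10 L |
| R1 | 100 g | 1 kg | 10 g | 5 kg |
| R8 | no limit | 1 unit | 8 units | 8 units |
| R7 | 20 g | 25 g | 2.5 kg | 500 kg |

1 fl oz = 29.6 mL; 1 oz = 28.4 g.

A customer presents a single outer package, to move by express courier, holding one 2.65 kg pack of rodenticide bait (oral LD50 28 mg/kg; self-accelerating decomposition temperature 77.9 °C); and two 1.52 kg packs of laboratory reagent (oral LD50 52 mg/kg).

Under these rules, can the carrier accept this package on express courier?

With oral LD50 28 mg/kg (< 100 mg/kg), the rodenticide bait falls in Group R1.
Oral LD50 52 mg/kg meets the Group R1 criterion (Toxic), so the laboratory reagent is Group R1.
Total Group R1: 2.65 kg + (two 1.52 kg packs = 3.04 kg) = 5.69 kg.
5.69 kg > 5 kg (express courier limit, Group R1) — over the limit.

No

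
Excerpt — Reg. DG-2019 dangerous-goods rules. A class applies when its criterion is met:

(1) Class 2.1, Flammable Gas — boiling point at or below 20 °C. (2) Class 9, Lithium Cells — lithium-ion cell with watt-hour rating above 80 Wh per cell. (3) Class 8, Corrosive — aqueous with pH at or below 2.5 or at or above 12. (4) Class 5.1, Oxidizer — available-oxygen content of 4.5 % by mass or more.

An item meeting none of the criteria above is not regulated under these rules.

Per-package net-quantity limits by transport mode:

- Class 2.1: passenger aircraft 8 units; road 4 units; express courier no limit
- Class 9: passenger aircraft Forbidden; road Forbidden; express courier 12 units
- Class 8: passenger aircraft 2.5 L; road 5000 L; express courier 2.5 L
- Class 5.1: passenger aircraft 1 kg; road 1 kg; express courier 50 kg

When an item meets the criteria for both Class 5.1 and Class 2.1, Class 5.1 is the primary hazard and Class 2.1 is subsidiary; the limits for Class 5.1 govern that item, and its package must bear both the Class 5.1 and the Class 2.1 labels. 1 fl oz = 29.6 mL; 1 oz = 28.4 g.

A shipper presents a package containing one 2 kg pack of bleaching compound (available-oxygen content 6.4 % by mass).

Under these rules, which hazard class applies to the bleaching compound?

Available-oxygen content 6.4 % by mass meets the Class 5.1 criterion (Oxidizer), so the bleaching compound is Class 5.1.

Class 5.1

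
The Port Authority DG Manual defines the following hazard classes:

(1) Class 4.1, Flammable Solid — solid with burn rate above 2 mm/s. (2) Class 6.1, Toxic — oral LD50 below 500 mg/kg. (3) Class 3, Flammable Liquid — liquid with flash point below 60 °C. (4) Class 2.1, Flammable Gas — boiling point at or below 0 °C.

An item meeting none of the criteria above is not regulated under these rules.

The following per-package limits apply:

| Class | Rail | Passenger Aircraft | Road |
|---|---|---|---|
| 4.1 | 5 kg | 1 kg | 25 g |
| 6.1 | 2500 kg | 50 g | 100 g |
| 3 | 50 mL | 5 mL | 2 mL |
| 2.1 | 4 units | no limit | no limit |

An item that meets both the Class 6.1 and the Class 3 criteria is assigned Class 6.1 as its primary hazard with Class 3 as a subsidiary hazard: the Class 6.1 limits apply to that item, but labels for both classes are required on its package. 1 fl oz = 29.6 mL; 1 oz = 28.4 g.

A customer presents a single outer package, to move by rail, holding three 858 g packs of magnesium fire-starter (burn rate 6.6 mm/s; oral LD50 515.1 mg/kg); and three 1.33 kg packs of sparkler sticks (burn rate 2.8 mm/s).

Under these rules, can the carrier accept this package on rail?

No

Burn rate 6.6 mm/s meets the Class 4.1 criterion (Flammable Solid), so the magnesium fire-starter is Class 4.1.
Sparkler sticks: burn rate 2.8 mm/s > 2 mm/s → Class 4.1 (Flammable Solid).
Total Class 4.1: (three 858 g packs = 2.574 kg) + (three 1.33 kg packs = 3.99 kg) = 6.564 kg.
6.564 kg > 5 kg (rail limit, Class 4.1) — over the limit.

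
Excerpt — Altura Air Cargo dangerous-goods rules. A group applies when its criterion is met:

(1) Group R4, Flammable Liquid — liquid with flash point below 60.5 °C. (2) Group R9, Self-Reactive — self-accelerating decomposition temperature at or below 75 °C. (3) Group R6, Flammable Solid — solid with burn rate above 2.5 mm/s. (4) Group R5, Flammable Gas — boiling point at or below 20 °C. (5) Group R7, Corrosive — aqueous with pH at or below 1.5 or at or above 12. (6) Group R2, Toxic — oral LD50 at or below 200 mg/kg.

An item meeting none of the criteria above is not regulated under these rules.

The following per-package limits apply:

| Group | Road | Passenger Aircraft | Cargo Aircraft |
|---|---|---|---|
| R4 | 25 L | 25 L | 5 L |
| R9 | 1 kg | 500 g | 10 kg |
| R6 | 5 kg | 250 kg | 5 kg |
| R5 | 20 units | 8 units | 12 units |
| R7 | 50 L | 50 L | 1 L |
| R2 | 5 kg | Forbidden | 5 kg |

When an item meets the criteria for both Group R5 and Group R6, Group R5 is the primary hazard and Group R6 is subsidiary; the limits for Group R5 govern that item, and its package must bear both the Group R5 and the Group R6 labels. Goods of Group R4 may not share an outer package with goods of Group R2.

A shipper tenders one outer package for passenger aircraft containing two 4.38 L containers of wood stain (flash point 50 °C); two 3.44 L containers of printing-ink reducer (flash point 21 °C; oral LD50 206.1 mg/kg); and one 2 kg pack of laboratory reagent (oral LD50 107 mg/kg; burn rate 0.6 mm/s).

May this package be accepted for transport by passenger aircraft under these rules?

The wood stain has flash point 50 °C, which is < 60.5 °C, so it is Group R4 (Flammable Liquid).
The printing-ink reducer has flash point 21 °C, which is < 60.5 °C, so it is Group R4 (Flammable Liquid).
With oral LD50 107 mg/kg (≤ 200 mg/kg), the laboratory reagent falls in Group R2.
Total Group R4: (two 4.38 L containers = 8.76 L) + (two 3.44 L containers = 6.88 L) = 15.64 L.
That is within the Group R4 passenger aircraft limit of 25 L.
Group R2 quantity: 2 kg.
Group R2 is Forbidden by passenger aircraft.
Group R4 and Group R2 may not share an outer package.

No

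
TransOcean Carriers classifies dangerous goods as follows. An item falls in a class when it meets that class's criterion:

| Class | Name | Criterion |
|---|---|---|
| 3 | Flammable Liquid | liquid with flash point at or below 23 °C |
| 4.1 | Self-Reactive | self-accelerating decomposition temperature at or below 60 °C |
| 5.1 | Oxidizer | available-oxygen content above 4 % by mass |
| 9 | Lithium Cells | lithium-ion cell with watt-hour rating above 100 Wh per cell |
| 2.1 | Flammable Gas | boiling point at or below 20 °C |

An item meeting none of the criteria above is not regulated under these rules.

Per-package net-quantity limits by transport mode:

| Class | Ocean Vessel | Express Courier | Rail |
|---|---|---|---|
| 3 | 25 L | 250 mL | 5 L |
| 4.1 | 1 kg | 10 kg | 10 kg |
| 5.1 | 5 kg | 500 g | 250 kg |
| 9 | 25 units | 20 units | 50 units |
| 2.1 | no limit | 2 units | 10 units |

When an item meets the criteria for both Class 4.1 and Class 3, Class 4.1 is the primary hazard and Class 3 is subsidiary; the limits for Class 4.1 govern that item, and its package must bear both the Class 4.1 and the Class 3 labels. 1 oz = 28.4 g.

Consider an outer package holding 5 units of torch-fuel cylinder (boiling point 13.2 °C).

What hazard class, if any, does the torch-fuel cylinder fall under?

Class 2.1

The torch-fuel cylinder has boiling point 13.2 °C, which is ≤ 20 °C, so it is Class 2.1 (Flammable Gas).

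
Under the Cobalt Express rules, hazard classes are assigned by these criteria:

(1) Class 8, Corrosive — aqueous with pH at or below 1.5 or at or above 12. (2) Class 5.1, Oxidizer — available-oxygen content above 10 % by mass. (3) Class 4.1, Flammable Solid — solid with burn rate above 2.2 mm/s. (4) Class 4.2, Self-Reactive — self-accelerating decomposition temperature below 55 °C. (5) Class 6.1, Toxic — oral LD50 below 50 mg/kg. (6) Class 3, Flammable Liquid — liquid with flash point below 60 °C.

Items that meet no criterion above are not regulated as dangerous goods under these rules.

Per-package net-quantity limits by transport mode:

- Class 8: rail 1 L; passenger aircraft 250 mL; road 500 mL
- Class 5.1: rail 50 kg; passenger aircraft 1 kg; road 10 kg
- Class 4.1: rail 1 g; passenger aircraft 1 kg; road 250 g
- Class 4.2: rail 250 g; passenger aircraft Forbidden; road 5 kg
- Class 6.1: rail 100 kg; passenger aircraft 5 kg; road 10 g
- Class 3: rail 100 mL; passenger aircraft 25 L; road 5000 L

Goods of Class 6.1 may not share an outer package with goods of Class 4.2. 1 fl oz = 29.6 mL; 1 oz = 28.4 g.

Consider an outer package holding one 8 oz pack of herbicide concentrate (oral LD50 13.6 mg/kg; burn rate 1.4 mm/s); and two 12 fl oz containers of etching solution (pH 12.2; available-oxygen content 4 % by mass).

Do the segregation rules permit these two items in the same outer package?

Yes

With oral LD50 13.6 mg/kg (< 50 mg/kg), the herbicide concentrate falls in Class 6.1.
With pH 12.2 (≥ 12), the etching solution falls in Class 8.
No segregation rule bars Class 6.1 with Class 8.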